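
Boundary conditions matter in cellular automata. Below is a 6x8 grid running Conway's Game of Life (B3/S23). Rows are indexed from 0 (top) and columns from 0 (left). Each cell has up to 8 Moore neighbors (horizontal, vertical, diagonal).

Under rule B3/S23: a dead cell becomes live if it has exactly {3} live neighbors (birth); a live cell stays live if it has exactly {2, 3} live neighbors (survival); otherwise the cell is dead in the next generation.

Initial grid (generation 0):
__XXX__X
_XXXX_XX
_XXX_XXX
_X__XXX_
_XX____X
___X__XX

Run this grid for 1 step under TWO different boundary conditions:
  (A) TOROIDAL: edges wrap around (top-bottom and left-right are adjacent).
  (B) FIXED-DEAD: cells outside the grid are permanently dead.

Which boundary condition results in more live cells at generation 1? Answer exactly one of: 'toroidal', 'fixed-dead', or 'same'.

Answer: fixed-dead

Derivation:
Under TOROIDAL boundary, generation 1:
_X______
________
________
____X___
_XXXX__X
_X__X_XX
Population = 11

Under FIXED-DEAD boundary, generation 1:
_X__XXXX
________
X_______
X___X___
_XXXX__X
__X___XX
Population = 16

Comparison: toroidal=11, fixed-dead=16 -> fixed-dead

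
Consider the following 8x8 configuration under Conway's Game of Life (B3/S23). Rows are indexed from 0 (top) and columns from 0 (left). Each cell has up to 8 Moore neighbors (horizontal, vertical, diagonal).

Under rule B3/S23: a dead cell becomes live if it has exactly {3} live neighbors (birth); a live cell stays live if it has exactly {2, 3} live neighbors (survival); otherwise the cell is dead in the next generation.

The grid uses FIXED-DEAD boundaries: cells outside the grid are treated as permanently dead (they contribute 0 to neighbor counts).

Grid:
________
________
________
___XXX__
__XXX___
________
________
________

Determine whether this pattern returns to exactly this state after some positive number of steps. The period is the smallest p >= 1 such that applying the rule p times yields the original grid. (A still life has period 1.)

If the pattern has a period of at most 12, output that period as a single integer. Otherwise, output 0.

Simulating and comparing each generation to the original:
Gen 0 (original, given above): 6 live cells
Gen 1: 6 live cells, differs from original
Gen 2: 6 live cells, MATCHES original -> period = 2

Answer: 2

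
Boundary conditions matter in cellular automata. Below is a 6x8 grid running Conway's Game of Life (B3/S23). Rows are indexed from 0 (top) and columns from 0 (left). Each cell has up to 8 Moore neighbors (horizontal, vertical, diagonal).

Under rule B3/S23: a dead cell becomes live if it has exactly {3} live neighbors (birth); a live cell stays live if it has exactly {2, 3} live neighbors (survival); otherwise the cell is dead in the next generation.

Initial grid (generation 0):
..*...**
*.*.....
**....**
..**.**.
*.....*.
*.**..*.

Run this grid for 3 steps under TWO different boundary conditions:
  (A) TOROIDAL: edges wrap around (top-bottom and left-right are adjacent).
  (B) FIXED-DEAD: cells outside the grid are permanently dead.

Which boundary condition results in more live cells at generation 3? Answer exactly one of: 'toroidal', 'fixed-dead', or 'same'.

Under TOROIDAL boundary, generation 3:
.*.....*
.......*
.*.....*
.......*
**..*.**
....*...
Population = 12

Under FIXED-DEAD boundary, generation 3:
.*......
*.*.*.*.
*...***.
**.*....
..*.....
........
Population = 13

Comparison: toroidal=12, fixed-dead=13 -> fixed-dead

Answer: fixed-dead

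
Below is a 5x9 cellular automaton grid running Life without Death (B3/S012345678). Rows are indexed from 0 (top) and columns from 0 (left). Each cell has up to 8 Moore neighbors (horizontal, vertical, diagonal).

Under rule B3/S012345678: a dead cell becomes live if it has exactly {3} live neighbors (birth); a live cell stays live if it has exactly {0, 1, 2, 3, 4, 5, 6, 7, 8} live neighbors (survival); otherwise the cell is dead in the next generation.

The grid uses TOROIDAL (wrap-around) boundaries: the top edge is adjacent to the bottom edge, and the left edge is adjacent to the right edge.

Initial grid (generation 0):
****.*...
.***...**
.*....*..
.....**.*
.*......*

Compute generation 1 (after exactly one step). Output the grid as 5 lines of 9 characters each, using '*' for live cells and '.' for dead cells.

Simulating step by step:
Generation 0 (given above): 17 live cells
Generation 1: 27 live cells
(generation 1 grid is the final answer)

Answer: ******.*.
.****.***
.*...**.*
.....**.*
.*..*****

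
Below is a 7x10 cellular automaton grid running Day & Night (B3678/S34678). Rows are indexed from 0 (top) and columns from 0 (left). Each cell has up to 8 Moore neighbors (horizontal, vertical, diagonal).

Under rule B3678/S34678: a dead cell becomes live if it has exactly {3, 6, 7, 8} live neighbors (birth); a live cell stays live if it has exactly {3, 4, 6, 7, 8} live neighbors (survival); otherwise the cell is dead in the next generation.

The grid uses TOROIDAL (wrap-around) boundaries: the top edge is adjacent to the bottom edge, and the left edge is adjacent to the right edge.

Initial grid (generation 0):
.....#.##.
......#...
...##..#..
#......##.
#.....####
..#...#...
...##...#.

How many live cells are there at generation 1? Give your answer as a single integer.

Answer: 18

Derivation:
Simulating step by step:
Generation 0 (given above): 20 live cells
Generation 1: 18 live cells
....#.##..
....###.#.
......###.
..........
.#....#.##
...#.#....
.....##...
Population at generation 1: 18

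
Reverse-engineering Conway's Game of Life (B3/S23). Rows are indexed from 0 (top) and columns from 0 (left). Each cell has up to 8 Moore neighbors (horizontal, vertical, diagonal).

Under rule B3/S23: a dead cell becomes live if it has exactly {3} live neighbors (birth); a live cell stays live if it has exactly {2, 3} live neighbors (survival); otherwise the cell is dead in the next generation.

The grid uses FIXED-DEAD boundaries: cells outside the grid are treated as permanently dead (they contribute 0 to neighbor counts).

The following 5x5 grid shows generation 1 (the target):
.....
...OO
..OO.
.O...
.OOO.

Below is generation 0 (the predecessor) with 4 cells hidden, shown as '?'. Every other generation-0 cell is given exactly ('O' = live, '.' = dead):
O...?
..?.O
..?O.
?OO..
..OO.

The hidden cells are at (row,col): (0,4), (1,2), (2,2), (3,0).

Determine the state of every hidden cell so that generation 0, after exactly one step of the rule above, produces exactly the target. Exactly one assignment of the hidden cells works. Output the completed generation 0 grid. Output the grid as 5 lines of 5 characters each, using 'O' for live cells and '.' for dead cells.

Answer: O...O
....O
...O.
.OO..
..OO.

Derivation:
Hidden generation-0 cells (in order): (0,4), (1,2), (2,2), (3,0).
A hidden cell only influences target cells in its own 3x3 neighborhood. Try each of the 2^4 = 16 assignments, step the completed generation 0 forward once under B3/S23, and compare with the target:
  (0,4)=. (1,2)=. (2,2)=. (3,0)=. -> step gives (1,3)='.' but target has 'O' -> reject
  (0,4)=. (1,2)=. (2,2)=. (3,0)=O -> step gives (1,3)='.' but target has 'O' -> reject
  (0,4)=. (1,2)=. (2,2)=O (3,0)=. -> step gives (1,4)='.' but target has 'O' -> reject
  (0,4)=. (1,2)=. (2,2)=O (3,0)=O -> step gives (1,4)='.' but target has 'O' -> reject
  (0,4)=. (1,2)=O (2,2)=. (3,0)=. -> step gives (1,4)='.' but target has 'O' -> reject
  (0,4)=. (1,2)=O (2,2)=. (3,0)=O -> step gives (1,4)='.' but target has 'O' -> reject
  (0,4)=. (1,2)=O (2,2)=O (3,0)=. -> step gives (1,1)='O' but target has '.' -> reject
  (0,4)=. (1,2)=O (2,2)=O (3,0)=O -> step gives (1,1)='O' but target has '.' -> reject
  (0,4)=O (1,2)=. (2,2)=. (3,0)=. -> step reproduces the target at every cell -> ACCEPT
  (0,4)=O (1,2)=. (2,2)=. (3,0)=O -> step gives (2,1)='O' but target has '.' -> reject
  (0,4)=O (1,2)=. (2,2)=O (3,0)=. -> step gives (1,3)='.' but target has 'O' -> reject
  (0,4)=O (1,2)=. (2,2)=O (3,0)=O -> step gives (1,3)='.' but target has 'O' -> reject
  (0,4)=O (1,2)=O (2,2)=. (3,0)=. -> step gives (0,3)='O' but target has '.' -> reject
  (0,4)=O (1,2)=O (2,2)=. (3,0)=O -> step gives (0,3)='O' but target has '.' -> reject
  (0,4)=O (1,2)=O (2,2)=O (3,0)=. -> step gives (0,3)='O' but target has '.' -> reject
  (0,4)=O (1,2)=O (2,2)=O (3,0)=O -> step gives (0,3)='O' but target has '.' -> reject
Unique solution: (0,4)=live, (1,2)=dead, (2,2)=dead, (3,0)=dead.
Check: live-neighbor counts of every cell in the completed generation 0:
01021
11132
12322
12442
13321
Applying B3/S23 to generation 0 with these counts gives:
.....
...OO
..OO.
.O...
.OOO.
which matches the target exactly.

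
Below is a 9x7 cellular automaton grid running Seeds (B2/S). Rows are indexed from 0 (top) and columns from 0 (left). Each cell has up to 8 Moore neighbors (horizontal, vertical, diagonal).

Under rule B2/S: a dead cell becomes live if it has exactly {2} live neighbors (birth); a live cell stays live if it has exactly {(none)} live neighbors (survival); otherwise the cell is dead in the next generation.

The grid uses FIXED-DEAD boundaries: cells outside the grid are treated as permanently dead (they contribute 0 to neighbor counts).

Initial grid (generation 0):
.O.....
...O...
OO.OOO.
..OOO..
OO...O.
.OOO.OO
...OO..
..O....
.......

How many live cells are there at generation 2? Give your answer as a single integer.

Answer: 4

Derivation:
Simulating step by step:
Generation 0 (given above): 21 live cells
Generation 1: 5 live cells
..O....
.....O.
.......
......O
.......
.......
......O
....O..
.......
Generation 2: 4 live cells
.......
.......
.....OO
.......
.......
.......
.....O.
.....O.
.......
Population at generation 2: 4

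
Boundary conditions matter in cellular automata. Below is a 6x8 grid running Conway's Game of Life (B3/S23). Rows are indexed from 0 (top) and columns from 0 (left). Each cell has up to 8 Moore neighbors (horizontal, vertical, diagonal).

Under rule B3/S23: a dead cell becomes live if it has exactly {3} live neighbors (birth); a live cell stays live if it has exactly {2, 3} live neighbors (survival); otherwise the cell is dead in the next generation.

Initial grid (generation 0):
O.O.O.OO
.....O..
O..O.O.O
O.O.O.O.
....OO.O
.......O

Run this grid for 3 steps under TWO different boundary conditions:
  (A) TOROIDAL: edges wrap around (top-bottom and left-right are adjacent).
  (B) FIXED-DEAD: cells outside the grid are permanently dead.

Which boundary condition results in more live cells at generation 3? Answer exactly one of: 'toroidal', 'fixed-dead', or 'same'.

Under TOROIDAL boundary, generation 3:
OOOO.OOO
.OO.OO..
....OOO.
.O.O.O..
OO.O..O.
.....O..
Population = 22

Under FIXED-DEAD boundary, generation 3:
....OOO.
....OOO.
....O...
.....OO.
...O....
....O.O.
Population = 12

Comparison: toroidal=22, fixed-dead=12 -> toroidal

Answer: toroidal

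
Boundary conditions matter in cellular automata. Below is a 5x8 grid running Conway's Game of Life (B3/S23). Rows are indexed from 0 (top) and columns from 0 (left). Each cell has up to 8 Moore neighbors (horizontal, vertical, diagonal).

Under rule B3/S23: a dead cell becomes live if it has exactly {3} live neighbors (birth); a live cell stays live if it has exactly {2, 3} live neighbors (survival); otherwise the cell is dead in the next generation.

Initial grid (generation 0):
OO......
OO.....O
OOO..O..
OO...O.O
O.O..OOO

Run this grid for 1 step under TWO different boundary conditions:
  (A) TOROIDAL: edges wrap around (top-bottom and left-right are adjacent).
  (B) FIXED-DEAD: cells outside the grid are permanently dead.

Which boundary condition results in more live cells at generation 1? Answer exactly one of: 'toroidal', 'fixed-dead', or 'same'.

Answer: fixed-dead

Derivation:
Under TOROIDAL boundary, generation 1:
..O.....
.......O
..O.....
....OO..
..O..O..
Population = 7

Under FIXED-DEAD boundary, generation 1:
OO......
........
..O.....
....OO.O
O....O.O
Population = 9

Comparison: toroidal=7, fixed-dead=9 -> fixed-dead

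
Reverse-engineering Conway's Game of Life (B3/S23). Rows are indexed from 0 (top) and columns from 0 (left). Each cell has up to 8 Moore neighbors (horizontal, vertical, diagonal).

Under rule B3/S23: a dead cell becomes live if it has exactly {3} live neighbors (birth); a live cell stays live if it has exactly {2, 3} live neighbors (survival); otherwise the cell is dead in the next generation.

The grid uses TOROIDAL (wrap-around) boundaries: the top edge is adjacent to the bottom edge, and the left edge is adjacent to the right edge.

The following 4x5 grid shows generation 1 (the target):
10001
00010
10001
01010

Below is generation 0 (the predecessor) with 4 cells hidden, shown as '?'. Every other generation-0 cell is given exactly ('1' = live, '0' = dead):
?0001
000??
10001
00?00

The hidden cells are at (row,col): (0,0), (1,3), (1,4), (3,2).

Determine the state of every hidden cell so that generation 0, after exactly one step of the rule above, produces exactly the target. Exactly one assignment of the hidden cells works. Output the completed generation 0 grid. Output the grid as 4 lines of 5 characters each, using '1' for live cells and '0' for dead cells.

Hidden generation-0 cells (in order): (0,0), (1,3), (1,4), (3,2).
A hidden cell only influences target cells in its own 3x3 neighborhood. Try each of the 2^4 = 16 assignments, step the completed generation 0 forward once under B3/S23, and compare with the target:
  (0,0)=0 (1,3)=0 (1,4)=0 (3,2)=0 -> step gives (0,0)='0' but target has '1' -> reject
  (0,0)=0 (1,3)=0 (1,4)=0 (3,2)=1 -> step gives (0,0)='0' but target has '1' -> reject
  (0,0)=0 (1,3)=0 (1,4)=1 (3,2)=0 -> step gives (0,0)='0' but target has '1' -> reject
  (0,0)=0 (1,3)=0 (1,4)=1 (3,2)=1 -> step gives (0,0)='0' but target has '1' -> reject
  (0,0)=0 (1,3)=1 (1,4)=0 (3,2)=0 -> step gives (0,0)='0' but target has '1' -> reject
  (0,0)=0 (1,3)=1 (1,4)=0 (3,2)=1 -> step gives (0,0)='0' but target has '1' -> reject
  (0,0)=0 (1,3)=1 (1,4)=1 (3,2)=0 -> step gives (0,0)='0' but target has '1' -> reject
  (0,0)=0 (1,3)=1 (1,4)=1 (3,2)=1 -> step gives (0,0)='0' but target has '1' -> reject
  (0,0)=1 (1,3)=0 (1,4)=0 (3,2)=0 -> step gives (0,0)='0' but target has '1' -> reject
  (0,0)=1 (1,3)=0 (1,4)=0 (3,2)=1 -> step gives (0,0)='0' but target has '1' -> reject
  (0,0)=1 (1,3)=0 (1,4)=1 (3,2)=0 -> step gives (3,1)='0' but target has '1' -> reject
  (0,0)=1 (1,3)=0 (1,4)=1 (3,2)=1 -> step gives (0,3)='1' but target has '0' -> reject
  (0,0)=1 (1,3)=1 (1,4)=0 (3,2)=0 -> step gives (0,0)='0' but target has '1' -> reject
  (0,0)=1 (1,3)=1 (1,4)=0 (3,2)=1 -> step gives (0,0)='0' but target has '1' -> reject
  (0,0)=1 (1,3)=1 (1,4)=1 (3,2)=0 -> step gives (0,3)='1' but target has '0' -> reject
  (0,0)=1 (1,3)=1 (1,4)=1 (3,2)=1 -> step reproduces the target at every cell -> ACCEPT
Unique solution: (0,0)=live, (1,3)=live, (1,4)=live, (3,2)=live.
Check: live-neighbor counts of every cell in the completed generation 0:
22243
52135
22243
43034
Applying B3/S23 to generation 0 with these counts gives:
10001
00010
10001
01010
which matches the target exactly.

Answer: 10001
00011
10001
00100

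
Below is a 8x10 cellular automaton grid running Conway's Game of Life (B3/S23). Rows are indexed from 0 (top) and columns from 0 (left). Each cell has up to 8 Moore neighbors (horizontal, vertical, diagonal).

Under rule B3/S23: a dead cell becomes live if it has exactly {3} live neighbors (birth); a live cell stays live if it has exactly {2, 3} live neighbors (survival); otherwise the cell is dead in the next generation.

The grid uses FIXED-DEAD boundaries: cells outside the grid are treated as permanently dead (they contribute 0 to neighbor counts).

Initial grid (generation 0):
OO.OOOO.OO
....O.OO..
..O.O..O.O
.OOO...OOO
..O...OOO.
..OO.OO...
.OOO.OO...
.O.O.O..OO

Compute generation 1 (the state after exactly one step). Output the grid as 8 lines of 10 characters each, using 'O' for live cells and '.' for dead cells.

Simulating step by step:
Generation 0 (given above): 39 live cells
Generation 1: 23 live cells
(generation 1 grid is the final answer)

Answer: ...OO.O.O.
.OO......O
.OO.OO...O
.O.......O
....OO...O
..........
.O.....O..
.O.O.OO...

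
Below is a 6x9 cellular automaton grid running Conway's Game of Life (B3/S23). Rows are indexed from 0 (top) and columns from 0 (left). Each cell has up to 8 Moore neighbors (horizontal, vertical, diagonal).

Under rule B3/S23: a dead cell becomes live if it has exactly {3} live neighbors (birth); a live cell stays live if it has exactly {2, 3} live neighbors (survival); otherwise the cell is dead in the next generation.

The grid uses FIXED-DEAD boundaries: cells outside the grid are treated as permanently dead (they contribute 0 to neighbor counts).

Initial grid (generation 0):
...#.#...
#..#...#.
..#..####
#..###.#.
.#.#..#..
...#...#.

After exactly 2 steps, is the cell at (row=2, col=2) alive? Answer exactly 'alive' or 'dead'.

Simulating step by step:
Generation 0 (given above): 20 live cells
Generation 1: 18 live cells
....#....
..##.#.##
.##..#..#
.#.#....#
...#.###.
..#......
Generation 2: 21 live cells
...##....
.###.####
.#....#.#
.#.#.#..#
...##.##.
......#..

Cell (2,2) at generation 2: 0 -> dead

Answer: dead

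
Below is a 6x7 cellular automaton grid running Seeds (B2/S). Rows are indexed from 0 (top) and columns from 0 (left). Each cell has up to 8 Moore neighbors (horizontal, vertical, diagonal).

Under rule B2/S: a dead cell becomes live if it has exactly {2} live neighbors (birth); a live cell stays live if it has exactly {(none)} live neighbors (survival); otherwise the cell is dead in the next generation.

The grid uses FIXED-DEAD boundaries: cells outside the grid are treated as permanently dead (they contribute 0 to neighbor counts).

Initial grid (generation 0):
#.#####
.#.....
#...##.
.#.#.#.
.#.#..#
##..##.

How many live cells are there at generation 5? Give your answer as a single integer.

Simulating step by step:
Generation 0 (given above): 20 live cells
Generation 1: 4 live cells
.......
.......
...#..#
.......
.......
...#..#
Generation 2: 0 live cells
.......
.......
.......
.......
.......
.......
Generation 3: 0 live cells
.......
.......
.......
.......
.......
.......
Generation 4: 0 live cells
.......
.......
.......
.......
.......
.......
Generation 5: 0 live cells
.......
.......
.......
.......
.......
.......
Population at generation 5: 0

Answer: 0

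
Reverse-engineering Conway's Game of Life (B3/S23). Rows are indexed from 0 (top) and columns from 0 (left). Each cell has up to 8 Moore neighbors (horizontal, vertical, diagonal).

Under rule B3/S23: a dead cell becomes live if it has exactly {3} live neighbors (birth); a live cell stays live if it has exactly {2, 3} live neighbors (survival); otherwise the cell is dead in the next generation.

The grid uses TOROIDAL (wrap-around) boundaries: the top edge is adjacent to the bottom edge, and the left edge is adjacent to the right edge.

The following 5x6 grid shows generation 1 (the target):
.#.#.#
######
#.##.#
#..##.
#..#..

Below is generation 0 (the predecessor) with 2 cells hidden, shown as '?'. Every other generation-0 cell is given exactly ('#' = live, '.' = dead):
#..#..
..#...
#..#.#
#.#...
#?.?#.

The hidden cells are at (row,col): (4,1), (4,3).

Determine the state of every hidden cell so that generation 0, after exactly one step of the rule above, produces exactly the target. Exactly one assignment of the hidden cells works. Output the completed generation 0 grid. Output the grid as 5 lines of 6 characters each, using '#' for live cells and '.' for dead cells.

Answer: #..#..
..#...
#..#.#
#.#...
#...#.

Derivation:
Hidden generation-0 cells (in order): (4,1), (4,3).
A hidden cell only influences target cells in its own 3x3 neighborhood. Try each of the 2^2 = 4 assignments, step the completed generation 0 forward once under B3/S23, and compare with the target:
  (4,1)=. (4,3)=. -> step reproduces the target at every cell -> ACCEPT
  (4,1)=. (4,3)=# -> step gives (0,2)='#' but target has '.' -> reject
  (4,1)=# (4,3)=. -> step gives (0,0)='#' but target has '.' -> reject
  (4,1)=# (4,3)=# -> step gives (0,0)='#' but target has '.' -> reject
Unique solution: (4,1)=dead, (4,3)=dead.
Check: live-neighbor counts of every cell in the completed generation 0:
132223
332333
243222
341335
242314
Applying B3/S23 to generation 0 with these counts gives:
.#.#.#
######
#.##.#
#..##.
#..#..
which matches the target exactly.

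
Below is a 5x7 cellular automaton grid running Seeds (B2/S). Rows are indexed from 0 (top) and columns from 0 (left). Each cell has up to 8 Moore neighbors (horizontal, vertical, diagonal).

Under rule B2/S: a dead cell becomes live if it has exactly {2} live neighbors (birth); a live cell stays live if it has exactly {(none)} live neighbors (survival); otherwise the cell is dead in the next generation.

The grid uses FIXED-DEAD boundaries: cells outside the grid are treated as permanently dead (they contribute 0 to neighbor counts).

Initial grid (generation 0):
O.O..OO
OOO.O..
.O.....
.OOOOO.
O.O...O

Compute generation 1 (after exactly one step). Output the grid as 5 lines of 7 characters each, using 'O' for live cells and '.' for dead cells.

Answer: ....O..
......O
.......
......O
.......

Derivation:
Simulating step by step:
Generation 0 (given above): 17 live cells
Generation 1: 3 live cells
(generation 1 grid is the final answer)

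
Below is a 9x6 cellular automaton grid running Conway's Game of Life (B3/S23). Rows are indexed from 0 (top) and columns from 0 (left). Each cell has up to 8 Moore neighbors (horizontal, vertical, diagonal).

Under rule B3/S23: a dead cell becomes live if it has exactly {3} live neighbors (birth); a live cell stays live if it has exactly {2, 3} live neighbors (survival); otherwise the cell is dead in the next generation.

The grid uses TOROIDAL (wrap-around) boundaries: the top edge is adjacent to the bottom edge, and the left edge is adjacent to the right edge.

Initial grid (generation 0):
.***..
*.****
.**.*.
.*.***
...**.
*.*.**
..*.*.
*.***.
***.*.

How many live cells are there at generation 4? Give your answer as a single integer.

Simulating step by step:
Generation 0 (given above): 31 live cells
Generation 1: 14 live cells
......
*....*
......
**...*
.*....
.**...
*.*...
*...*.
*...*.
Generation 2: 12 live cells
*.....
......
.*....
**....
......
*.*...
*.**.*
*..*..
......
Generation 3: 20 live cells
......
......
**....
**....
*.....
*.**.*
*.****
******
......
Generation 4: 11 live cells
......
......
**....
.....*
..*...
..*...
......
......
******
Population at generation 4: 11

Answer: 11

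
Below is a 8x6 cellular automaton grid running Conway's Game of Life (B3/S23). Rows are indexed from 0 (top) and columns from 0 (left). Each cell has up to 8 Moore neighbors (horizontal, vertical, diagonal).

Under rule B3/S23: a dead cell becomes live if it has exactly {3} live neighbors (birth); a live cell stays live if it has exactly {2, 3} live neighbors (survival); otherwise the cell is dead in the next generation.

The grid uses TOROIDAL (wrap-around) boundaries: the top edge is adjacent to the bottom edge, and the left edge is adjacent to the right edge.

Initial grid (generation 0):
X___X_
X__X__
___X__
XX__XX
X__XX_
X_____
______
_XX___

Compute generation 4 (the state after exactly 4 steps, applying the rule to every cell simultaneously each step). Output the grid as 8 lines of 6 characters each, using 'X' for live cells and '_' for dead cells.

Simulating step by step:
Generation 0 (given above): 15 live cells
Generation 1: 18 live cells
X_XX_X
___XXX
_XXX__
XXX___
___XX_
_____X
_X____
_X____
Generation 2: 18 live cells
XXXX_X
_____X
_____X
X___X_
XXXXXX
____X_
X_____
_X____
Generation 3: 17 live cells
_XX_XX
_XX__X
X___XX
__X___
XXX___
__X_X_
______
_____X
Generation 4: 19 live cells
(generation 4 grid is the final answer)

Answer: _XXXXX
__X___
X_XXXX
__XX__
__X___
__XX__
______
X___XX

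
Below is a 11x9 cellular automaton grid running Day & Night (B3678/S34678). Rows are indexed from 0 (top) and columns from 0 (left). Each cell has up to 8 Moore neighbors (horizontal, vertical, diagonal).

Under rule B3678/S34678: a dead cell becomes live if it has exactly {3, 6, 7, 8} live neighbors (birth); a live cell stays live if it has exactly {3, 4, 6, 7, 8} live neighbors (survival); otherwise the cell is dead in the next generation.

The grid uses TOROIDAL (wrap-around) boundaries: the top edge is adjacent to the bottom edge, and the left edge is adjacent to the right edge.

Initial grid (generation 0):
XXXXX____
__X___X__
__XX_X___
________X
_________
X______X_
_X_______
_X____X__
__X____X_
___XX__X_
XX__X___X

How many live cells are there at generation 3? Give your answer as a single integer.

Answer: 18

Derivation:
Simulating step by step:
Generation 0 (given above): 25 live cells
Generation 1: 22 live cells
X_XX_X__X
___X_X___
_________
_________
________X
_________
X________
__X______
___X__X__
XXXX_____
XX_XXX__X
Generation 2: 18 live cells
X_XXXXX_X
__X______
_________
_________
_________
_________
_________
_________
___X_____
XX_X_X__X
XXX_____X
Generation 3: 18 live cells
XXXX___XX
_X__XX___
_________
_________
_________
_________
_________
_________
X_X_X____
_X__X___X
XX____X__
Population at generation 3: 18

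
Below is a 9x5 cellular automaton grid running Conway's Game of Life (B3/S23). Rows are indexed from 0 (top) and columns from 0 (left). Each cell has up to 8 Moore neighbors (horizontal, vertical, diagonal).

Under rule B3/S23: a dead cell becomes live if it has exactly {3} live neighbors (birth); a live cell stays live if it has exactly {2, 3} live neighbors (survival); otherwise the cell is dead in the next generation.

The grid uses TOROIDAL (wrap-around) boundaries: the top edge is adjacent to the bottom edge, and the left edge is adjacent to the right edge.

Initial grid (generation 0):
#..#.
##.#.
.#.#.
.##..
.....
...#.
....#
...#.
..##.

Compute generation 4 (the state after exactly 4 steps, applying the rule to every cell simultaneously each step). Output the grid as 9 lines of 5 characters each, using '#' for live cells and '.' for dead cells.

Simulating step by step:
Generation 0 (given above): 14 live cells
Generation 1: 17 live cells
#..#.
##.#.
...##
.##..
..#..
.....
...##
..###
..##.
Generation 2: 15 live cells
#..#.
##.#.
...##
.##..
.##..
...#.
..#.#
.....
.#...
Generation 3: 13 live cells
#....
##.#.
...##
##...
.#.#.
.#.#.
...#.
.....
.....
Generation 4: 16 live cells
(generation 4 grid is the final answer)

Answer: ##..#
####.
...#.
##.#.
.#..#
...##
..#..
.....
.....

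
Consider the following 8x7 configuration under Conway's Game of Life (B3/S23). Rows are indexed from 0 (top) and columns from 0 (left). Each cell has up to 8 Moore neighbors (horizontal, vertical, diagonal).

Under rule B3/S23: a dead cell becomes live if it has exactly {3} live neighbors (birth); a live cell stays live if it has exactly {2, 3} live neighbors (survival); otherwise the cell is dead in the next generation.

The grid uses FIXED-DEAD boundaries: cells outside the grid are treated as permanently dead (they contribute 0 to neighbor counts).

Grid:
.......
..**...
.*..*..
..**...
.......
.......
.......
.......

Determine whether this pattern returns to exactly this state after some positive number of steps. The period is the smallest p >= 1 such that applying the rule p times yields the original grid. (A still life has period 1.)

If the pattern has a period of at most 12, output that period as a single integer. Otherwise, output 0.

Answer: 1

Derivation:
Simulating and comparing each generation to the original:
Gen 0 (original, given above): 6 live cells
Gen 1: 6 live cells, MATCHES original -> period = 1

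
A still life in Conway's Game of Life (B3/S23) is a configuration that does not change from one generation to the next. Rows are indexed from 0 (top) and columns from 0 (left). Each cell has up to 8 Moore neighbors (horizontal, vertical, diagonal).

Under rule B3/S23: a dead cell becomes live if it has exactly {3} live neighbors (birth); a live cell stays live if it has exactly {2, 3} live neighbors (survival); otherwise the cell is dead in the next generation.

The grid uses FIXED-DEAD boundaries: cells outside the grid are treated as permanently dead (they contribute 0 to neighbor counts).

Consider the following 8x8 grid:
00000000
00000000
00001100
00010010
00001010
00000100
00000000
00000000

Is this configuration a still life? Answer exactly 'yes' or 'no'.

Compute generation 1 and compare to generation 0 (given above):
Generation 1:
00000000
00000000
00001100
00010010
00001010
00000100
00000000
00000000
The grids are IDENTICAL -> still life.

Answer: yes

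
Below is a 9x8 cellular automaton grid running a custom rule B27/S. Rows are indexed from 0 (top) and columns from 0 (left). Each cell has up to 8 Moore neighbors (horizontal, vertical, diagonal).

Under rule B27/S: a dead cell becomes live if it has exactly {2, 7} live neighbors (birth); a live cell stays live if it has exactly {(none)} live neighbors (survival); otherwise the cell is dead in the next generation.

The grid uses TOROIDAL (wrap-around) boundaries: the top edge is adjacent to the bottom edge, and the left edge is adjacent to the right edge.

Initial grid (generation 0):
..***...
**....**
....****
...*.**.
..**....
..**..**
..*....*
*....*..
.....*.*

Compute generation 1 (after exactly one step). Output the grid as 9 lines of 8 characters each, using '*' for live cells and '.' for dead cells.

Simulating step by step:
Generation 0 (given above): 26 live cells
Generation 1: 13 live cells
(generation 1 grid is the final answer)

Answer: ........
........
.***....
........
.*......
*...*...
....**..
.*..*...
***.....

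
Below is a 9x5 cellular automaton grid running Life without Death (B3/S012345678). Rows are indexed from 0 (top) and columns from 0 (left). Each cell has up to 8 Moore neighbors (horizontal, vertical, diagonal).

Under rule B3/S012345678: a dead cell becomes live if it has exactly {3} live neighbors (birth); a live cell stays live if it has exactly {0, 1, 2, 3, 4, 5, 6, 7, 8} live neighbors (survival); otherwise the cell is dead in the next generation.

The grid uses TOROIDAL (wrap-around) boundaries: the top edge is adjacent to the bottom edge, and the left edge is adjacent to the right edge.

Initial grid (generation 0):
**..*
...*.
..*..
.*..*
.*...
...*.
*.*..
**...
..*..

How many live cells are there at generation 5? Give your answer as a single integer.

Answer: 30

Derivation:
Simulating step by step:
Generation 0 (given above): 14 live cells
Generation 1: 30 live cells
*****
*****
..**.
***.*
***..
.***.
*.*.*
***..
..*.*
Generation 2: 30 live cells
*****
*****
..**.
***.*
***..
.***.
*.*.*
***..
..*.*
Generation 3: 30 live cells
*****
*****
..**.
***.*
***..
.***.
*.*.*
***..
..*.*
Generation 4: 30 live cells
*****
*****
..**.
***.*
***..
.***.
*.*.*
***..
..*.*
Generation 5: 30 live cells
*****
*****
..**.
***.*
***..
.***.
*.*.*
***..
..*.*
Population at generation 5: 30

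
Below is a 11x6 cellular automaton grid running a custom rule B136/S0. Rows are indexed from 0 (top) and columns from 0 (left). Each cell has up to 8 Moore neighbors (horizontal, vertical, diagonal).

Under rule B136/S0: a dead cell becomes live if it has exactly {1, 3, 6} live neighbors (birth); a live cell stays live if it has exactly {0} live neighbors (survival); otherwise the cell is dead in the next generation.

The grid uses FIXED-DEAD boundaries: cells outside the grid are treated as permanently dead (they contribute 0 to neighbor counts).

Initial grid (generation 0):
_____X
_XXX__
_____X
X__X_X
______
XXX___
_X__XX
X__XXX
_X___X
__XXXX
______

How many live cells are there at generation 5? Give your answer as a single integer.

Simulating step by step:
Generation 0 (given above): 24 live cells
Generation 1: 21 live cells
X_X__X
X___X_
_X_X__
XXXXX_
X_X__X
______
______
_XX___
______
X_____
_X_XX_
Generation 2: 18 live cells
_XX___
__XX__
______
______
____X_
X_XXXX
X__X__
X__X__
_X_X__
_____X
_____X
Generation 3: 23 live cells
X__XX_
XX__X_
_X__X_
___XXX
X____X
_X____
______
_X__X_
__X_XX
XX_XX_
______
Generation 4: 18 live cells
_X____
__X__X
X_X___
______
______
__X_XX
___XXX
X__X_X
X_____
__X__X
_____X
Generation 5: 26 live cells
X__XXX
____XX
XX__XX
X_XX__
_XX___
_X____
X_X___
______
_X__X_
X_XX__
_XXX__
Population at generation 5: 26

Answer: 26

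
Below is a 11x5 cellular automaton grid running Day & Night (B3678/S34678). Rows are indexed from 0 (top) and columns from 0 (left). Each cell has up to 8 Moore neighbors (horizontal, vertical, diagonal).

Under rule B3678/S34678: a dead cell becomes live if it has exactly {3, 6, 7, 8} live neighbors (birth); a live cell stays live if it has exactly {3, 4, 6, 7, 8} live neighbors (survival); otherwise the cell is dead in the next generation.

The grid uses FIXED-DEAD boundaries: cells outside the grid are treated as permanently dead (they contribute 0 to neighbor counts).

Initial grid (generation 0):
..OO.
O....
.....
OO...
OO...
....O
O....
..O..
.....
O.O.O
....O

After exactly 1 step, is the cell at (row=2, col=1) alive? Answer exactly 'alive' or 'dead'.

Answer: alive

Derivation:
Simulating step by step:
Generation 0 (given above): 14 live cells
Generation 1: 12 live cells
.....
.....
OO...
OO...
OO...
OO...
.....
.....
.O.O.
...O.
...O.

Cell (2,1) at generation 1: 1 -> alive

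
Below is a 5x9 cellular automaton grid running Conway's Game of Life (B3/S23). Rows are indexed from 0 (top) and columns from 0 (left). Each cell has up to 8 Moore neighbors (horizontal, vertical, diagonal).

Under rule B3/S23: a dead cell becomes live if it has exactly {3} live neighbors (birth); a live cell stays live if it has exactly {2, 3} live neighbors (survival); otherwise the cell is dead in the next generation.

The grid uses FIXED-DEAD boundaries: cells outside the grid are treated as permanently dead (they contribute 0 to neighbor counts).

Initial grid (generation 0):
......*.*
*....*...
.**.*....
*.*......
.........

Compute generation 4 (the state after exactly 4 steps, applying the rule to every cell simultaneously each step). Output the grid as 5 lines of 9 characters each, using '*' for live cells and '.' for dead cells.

Answer: .........
...*.....
....*....
..*.*....
..*......

Derivation:
Simulating step by step:
Generation 0 (given above): 9 live cells
Generation 1: 7 live cells
.........
.*...*...
*.**.....
..**.....
.........
Generation 2: 7 live cells
.........
.**......
...**....
.***.....
.........
Generation 3: 7 live cells
.........
..**.....
....*....
..***....
..*......
Generation 4: 5 live cells
(generation 4 grid is the final answer)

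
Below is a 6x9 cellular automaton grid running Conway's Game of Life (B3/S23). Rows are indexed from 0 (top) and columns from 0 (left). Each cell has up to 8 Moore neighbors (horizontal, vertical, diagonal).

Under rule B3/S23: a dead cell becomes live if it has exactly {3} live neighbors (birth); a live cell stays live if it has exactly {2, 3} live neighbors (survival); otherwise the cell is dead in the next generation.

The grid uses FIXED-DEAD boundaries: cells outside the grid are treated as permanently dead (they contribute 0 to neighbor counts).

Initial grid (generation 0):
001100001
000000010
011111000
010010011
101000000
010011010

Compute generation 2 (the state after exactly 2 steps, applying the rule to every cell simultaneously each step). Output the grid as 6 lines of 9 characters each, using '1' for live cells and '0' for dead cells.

Answer: 000000000
010111110
111100110
100000000
101100110
011111110

Derivation:
Simulating step by step:
Generation 0 (given above): 19 live cells
Generation 1: 21 live cells
000000000
010000000
011111111
100011000
101111111
010000000
Generation 2: 25 live cells
(generation 2 grid is the final answer)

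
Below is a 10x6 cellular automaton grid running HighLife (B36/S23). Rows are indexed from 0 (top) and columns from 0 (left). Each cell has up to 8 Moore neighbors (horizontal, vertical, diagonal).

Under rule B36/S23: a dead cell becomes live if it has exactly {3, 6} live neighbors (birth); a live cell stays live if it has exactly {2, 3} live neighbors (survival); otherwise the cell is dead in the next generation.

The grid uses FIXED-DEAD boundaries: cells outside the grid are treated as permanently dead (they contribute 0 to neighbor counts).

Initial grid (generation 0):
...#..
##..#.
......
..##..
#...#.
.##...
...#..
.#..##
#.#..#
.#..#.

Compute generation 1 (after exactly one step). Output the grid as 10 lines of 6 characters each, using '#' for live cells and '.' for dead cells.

Simulating step by step:
Generation 0 (given above): 19 live cells
Generation 1: 20 live cells
(generation 1 grid is the final answer)

Answer: ......
......
.###..
...#..
......
.###..
.#.##.
.#####
#.##.#
.#....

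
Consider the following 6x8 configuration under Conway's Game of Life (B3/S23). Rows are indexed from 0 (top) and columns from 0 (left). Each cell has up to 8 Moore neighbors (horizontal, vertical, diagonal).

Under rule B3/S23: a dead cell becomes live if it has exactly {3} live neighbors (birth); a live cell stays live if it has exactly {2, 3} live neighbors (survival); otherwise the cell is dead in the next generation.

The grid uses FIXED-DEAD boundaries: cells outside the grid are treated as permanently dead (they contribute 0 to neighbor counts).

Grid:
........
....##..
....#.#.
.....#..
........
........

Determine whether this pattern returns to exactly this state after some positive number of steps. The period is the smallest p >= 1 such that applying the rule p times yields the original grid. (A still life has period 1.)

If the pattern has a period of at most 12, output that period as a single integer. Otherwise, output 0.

Simulating and comparing each generation to the original:
Gen 0 (original, given above): 5 live cells
Gen 1: 5 live cells, MATCHES original -> period = 1

Answer: 1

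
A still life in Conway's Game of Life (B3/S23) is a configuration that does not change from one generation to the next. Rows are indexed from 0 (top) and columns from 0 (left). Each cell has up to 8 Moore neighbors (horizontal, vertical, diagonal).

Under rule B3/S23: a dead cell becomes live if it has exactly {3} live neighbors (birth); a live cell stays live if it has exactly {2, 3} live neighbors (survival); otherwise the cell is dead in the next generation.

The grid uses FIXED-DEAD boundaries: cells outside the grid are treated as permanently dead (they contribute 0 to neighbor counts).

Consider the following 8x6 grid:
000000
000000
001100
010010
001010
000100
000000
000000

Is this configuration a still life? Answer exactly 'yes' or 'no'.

Answer: yes

Derivation:
Compute generation 1 and compare to generation 0 (given above):
Generation 1:
000000
000000
001100
010010
001010
000100
000000
000000
The grids are IDENTICAL -> still life.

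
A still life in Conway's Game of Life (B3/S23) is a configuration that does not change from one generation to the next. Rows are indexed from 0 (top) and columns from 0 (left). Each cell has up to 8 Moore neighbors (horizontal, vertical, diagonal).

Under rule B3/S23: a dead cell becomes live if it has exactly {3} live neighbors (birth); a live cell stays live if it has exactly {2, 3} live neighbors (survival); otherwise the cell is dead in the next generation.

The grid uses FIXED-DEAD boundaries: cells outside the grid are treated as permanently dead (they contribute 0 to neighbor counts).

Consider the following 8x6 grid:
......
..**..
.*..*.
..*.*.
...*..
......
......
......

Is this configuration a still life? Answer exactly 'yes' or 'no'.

Compute generation 1 and compare to generation 0 (given above):
Generation 1:
......
..**..
.*..*.
..*.*.
...*..
......
......
......
The grids are IDENTICAL -> still life.

Answer: yes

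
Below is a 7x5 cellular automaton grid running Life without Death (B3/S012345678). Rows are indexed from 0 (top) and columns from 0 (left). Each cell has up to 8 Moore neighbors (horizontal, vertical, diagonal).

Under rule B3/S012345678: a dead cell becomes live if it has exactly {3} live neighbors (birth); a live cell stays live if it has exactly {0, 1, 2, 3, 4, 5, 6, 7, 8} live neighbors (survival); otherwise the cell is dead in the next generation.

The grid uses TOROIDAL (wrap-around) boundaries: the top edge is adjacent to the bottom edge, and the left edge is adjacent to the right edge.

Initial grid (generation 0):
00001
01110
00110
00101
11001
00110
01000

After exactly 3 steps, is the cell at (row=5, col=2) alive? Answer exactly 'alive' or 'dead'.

Simulating step by step:
Generation 0 (given above): 14 live cells
Generation 1: 22 live cells
11011
01111
00111
00101
11001
00111
01110
Generation 2: 22 live cells
11011
01111
00111
00101
11001
00111
01110
Generation 3: 22 live cells
11011
01111
00111
00101
11001
00111
01110

Cell (5,2) at generation 3: 1 -> alive

Answer: alive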